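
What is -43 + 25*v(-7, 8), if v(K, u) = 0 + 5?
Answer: 82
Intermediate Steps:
v(K, u) = 5
-43 + 25*v(-7, 8) = -43 + 25*5 = -43 + 125 = 82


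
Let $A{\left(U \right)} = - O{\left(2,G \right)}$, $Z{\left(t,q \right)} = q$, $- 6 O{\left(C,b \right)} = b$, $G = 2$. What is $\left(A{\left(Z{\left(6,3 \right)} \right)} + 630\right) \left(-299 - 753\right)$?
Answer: $- \frac{1989332}{3} \approx -6.6311 \cdot 10^{5}$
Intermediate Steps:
$O{\left(C,b \right)} = - \frac{b}{6}$
$A{\left(U \right)} = \frac{1}{3}$ ($A{\left(U \right)} = - \frac{\left(-1\right) 2}{6} = \left(-1\right) \left(- \frac{1}{3}\right) = \frac{1}{3}$)
$\left(A{\left(Z{\left(6,3 \right)} \right)} + 630\right) \left(-299 - 753\right) = \left(\frac{1}{3} + 630\right) \left(-299 - 753\right) = \frac{1891}{3} \left(-1052\right) = - \frac{1989332}{3}$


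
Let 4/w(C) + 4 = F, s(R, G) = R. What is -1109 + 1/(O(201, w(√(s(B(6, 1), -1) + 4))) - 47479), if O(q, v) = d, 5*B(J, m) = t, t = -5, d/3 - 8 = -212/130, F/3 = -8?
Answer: -3421146402/3084893 ≈ -1109.0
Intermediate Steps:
F = -24 (F = 3*(-8) = -24)
d = 1242/65 (d = 24 + 3*(-212/130) = 24 + 3*(-212*1/130) = 24 + 3*(-106/65) = 24 - 318/65 = 1242/65 ≈ 19.108)
B(J, m) = -1 (B(J, m) = (⅕)*(-5) = -1)
w(C) = -⅐ (w(C) = 4/(-4 - 24) = 4/(-28) = 4*(-1/28) = -⅐)
O(q, v) = 1242/65
-1109 + 1/(O(201, w(√(s(B(6, 1), -1) + 4))) - 47479) = -1109 + 1/(1242/65 - 47479) = -1109 + 1/(-3084893/65) = -1109 - 65/3084893 = -3421146402/3084893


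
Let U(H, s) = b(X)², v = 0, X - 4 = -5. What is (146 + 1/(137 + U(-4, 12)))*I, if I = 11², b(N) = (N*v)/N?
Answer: 2420363/137 ≈ 17667.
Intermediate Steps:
X = -1 (X = 4 - 5 = -1)
b(N) = 0 (b(N) = (N*0)/N = 0/N = 0)
U(H, s) = 0 (U(H, s) = 0² = 0)
I = 121
(146 + 1/(137 + U(-4, 12)))*I = (146 + 1/(137 + 0))*121 = (146 + 1/137)*121 = (20003/137)*121 = 2420363/137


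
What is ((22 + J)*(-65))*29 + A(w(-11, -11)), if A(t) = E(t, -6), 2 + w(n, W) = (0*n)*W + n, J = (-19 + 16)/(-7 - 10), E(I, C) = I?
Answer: -710866/17 ≈ -41816.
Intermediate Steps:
J = 3/17 (J = -3/(-17) = -3*(-1/17) = 3/17 ≈ 0.17647)
w(n, W) = -2 + n (w(n, W) = -2 + ((0*n)*W + n) = -2 + (0*W + n) = -2 + (0 + n) = -2 + n)
A(t) = t
((22 + J)*(-65))*29 + A(w(-11, -11)) = ((22 + 3/17)*(-65))*29 + (-2 - 11) = ((377/17)*(-65))*29 - 13 = -24505/17*29 - 13 = -710645/17 - 13 = -710866/17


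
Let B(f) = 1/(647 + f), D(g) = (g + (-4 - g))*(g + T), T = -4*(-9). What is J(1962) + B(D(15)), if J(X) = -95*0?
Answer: 1/443 ≈ 0.0022573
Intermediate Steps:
T = 36
J(X) = 0
D(g) = -144 - 4*g (D(g) = (g + (-4 - g))*(g + 36) = -4*(36 + g) = -144 - 4*g)
J(1962) + B(D(15)) = 0 + 1/(647 + (-144 - 4*15)) = 0 + 1/(647 + (-144 - 60)) = 0 + 1/(647 - 204) = 0 + 1/443 = 1/443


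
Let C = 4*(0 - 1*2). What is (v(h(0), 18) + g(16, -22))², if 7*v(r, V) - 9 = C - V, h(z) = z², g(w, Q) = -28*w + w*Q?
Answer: 31550689/49 ≈ 6.4389e+5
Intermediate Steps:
g(w, Q) = -28*w + Q*w
C = -8 (C = 4*(0 - 2) = 4*(-2) = -8)
v(r, V) = ⅐ - V/7 (v(r, V) = 9/7 + (-8 - V)/7 = 9/7 + (-8/7 - V/7) = ⅐ - V/7)
(v(h(0), 18) + g(16, -22))² = ((⅐ - ⅐*18) + 16*(-28 - 22))² = ((⅐ - 18/7) + 16*(-50))² = (-17/7 - 800)² = (-5617/7)² = 31550689/49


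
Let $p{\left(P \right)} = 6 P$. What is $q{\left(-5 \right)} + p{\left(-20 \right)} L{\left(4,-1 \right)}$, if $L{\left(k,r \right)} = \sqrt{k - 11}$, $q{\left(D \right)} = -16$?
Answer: $-16 - 120 i \sqrt{7} \approx -16.0 - 317.49 i$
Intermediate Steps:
$L{\left(k,r \right)} = \sqrt{-11 + k}$
$q{\left(-5 \right)} + p{\left(-20 \right)} L{\left(4,-1 \right)} = -16 + 6 \left(-20\right) \sqrt{-11 + 4} = -16 - 120 \sqrt{-7} = -16 - 120 i \sqrt{7}$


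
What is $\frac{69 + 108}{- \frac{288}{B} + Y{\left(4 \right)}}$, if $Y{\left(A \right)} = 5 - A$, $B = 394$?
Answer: $\frac{34869}{53} \approx 657.91$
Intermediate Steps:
$\frac{69 + 108}{- \frac{288}{B} + Y{\left(4 \right)}} = \frac{69 + 108}{- \frac{288}{394} + \left(5 - 4\right)} = \frac{177}{\left(-288\right) \frac{1}{394} + \left(5 - 4\right)} = \frac{177}{- \frac{144}{197} + 1} = \frac{177}{\frac{53}{197}} = 177 \cdot \frac{197}{53} = \frac{34869}{53}$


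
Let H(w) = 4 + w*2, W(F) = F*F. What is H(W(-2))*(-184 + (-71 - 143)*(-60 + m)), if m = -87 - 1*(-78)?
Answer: 174984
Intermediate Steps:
W(F) = F²
m = -9 (m = -87 + 78 = -9)
H(w) = 4 + 2*w
H(W(-2))*(-184 + (-71 - 143)*(-60 + m)) = (4 + 2*(-2)²)*(-184 + (-71 - 143)*(-60 - 9)) = (4 + 2*4)*(-184 - 214*(-69)) = (4 + 8)*(-184 + 14766) = 12*14582 = 174984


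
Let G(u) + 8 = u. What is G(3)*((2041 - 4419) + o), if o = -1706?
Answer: 20420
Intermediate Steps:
G(u) = -8 + u
G(3)*((2041 - 4419) + o) = (-8 + 3)*((2041 - 4419) - 1706) = -5*(-2378 - 1706) = -5*(-4084) = 20420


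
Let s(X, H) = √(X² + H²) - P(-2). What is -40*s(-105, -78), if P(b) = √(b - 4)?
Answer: -120*√1901 + 40*I*√6 ≈ -5232.1 + 97.98*I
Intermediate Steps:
P(b) = √(-4 + b)
s(X, H) = √(H² + X²) - I*√6 (s(X, H) = √(X² + H²) - √(-4 - 2) = √(H² + X²) - √(-6) = √(H² + X²) - I*√6)
-40*s(-105, -78) = -40*(√((-78)² + (-105)²) - I*√6) = -40*(√(6084 + 11025) - I*√6) = -40*(√17109 - I*√6) = -40*(3*√1901 - I*√6) = -120*√1901 + 40*I*√6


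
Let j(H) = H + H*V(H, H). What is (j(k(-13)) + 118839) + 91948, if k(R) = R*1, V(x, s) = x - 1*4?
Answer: 210995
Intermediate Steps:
V(x, s) = -4 + x (V(x, s) = x - 4 = -4 + x)
k(R) = R
j(H) = H + H*(-4 + H)
(j(k(-13)) + 118839) + 91948 = (-13*(-3 - 13) + 118839) + 91948 = (-13*(-16) + 118839) + 91948 = (208 + 118839) + 91948 = 119047 + 91948 = 210995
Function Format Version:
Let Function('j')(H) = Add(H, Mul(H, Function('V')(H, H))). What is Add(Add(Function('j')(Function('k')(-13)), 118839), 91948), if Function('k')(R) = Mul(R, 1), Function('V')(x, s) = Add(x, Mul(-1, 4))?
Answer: 210995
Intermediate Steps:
Function('V')(x, s) = Add(-4, x) (Function('V')(x, s) = Add(x, -4) = Add(-4, x))
Function('k')(R) = R
Function('j')(H) = Add(H, Mul(H, Add(-4, H)))
Add(Add(Function('j')(Function('k')(-13)), 118839), 91948) = Add(Add(Mul(-13, Add(-3, -13)), 118839), 91948) = Add(Add(Mul(-13, -16), 118839), 91948) = Add(Add(208, 118839), 91948) = Add(119047, 91948) = 210995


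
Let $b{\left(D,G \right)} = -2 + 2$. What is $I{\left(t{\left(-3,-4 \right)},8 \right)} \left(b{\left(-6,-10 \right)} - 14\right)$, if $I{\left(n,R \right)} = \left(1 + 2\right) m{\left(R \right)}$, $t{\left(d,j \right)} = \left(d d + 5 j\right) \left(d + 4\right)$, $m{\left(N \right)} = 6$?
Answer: $-252$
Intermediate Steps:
$b{\left(D,G \right)} = 0$
$t{\left(d,j \right)} = \left(4 + d\right) \left(d^{2} + 5 j\right)$ ($t{\left(d,j \right)} = \left(d^{2} + 5 j\right) \left(4 + d\right) = \left(4 + d\right) \left(d^{2} + 5 j\right)$)
$I{\left(n,R \right)} = 18$ ($I{\left(n,R \right)} = \left(1 + 2\right) 6 = 3 \cdot 6 = 18$)
$I{\left(t{\left(-3,-4 \right)},8 \right)} \left(b{\left(-6,-10 \right)} - 14\right) = 18 \left(0 - 14\right) = 18 \left(-14\right) = -252$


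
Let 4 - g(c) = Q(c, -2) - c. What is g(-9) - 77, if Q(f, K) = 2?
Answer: -84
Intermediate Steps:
g(c) = 2 + c (g(c) = 4 - (2 - c) = 4 + (-2 + c) = 2 + c)
g(-9) - 77 = (2 - 9) - 77 = -7 - 77 = -84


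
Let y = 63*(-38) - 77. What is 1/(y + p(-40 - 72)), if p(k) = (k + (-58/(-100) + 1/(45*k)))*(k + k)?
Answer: 225/5059603 ≈ 4.4470e-5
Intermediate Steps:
y = -2471 (y = -2394 - 77 = -2471)
p(k) = 2*k*(29/50 + k + 1/(45*k)) (p(k) = (k + (-58*(-1/100) + 1/(45*k)))*(2*k) = (k + (29/50 + 1/(45*k)))*(2*k) = (29/50 + k + 1/(45*k))*(2*k) = 2*k*(29/50 + k + 1/(45*k)))
1/(y + p(-40 - 72)) = 1/(-2471 + (2/45 + 2*(-40 - 72)**2 + 29*(-40 - 72)/25)) = 1/(-2471 + (2/45 + 2*(-112)**2 + (29/25)*(-112))) = 1/(-2471 + (2/45 + 2*12544 - 3248/25)) = 1/(-2471 + (2/45 + 25088 - 3248/25)) = 1/(-2471 + 5615578/225) = 1/(5059603/225) = 225/5059603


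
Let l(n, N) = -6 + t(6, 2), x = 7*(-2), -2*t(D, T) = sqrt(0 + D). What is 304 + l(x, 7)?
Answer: 298 - sqrt(6)/2 ≈ 296.78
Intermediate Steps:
t(D, T) = -sqrt(D)/2 (t(D, T) = -sqrt(0 + D)/2 = -sqrt(D)/2)
x = -14
l(n, N) = -6 - sqrt(6)/2
304 + l(x, 7) = 304 + (-6 - sqrt(6)/2) = 298 - sqrt(6)/2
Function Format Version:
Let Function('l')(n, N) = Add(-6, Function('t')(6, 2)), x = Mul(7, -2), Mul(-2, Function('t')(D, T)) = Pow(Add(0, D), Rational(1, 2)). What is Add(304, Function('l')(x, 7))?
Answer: Add(298, Mul(Rational(-1, 2), Pow(6, Rational(1, 2)))) ≈ 296.78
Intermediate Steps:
Function('t')(D, T) = Mul(Rational(-1, 2), Pow(D, Rational(1, 2))) (Function('t')(D, T) = Mul(Rational(-1, 2), Pow(Add(0, D), Rational(1, 2))) = Mul(Rational(-1, 2), Pow(D, Rational(1, 2))))
x = -14
Function('l')(n, N) = Add(-6, Mul(Rational(-1, 2), Pow(6, Rational(1, 2))))
Add(304, Function('l')(x, 7)) = Add(304, Add(-6, Mul(Rational(-1, 2), Pow(6, Rational(1, 2))))) = Add(298, Mul(Rational(-1, 2), Pow(6, Rational(1, 2))))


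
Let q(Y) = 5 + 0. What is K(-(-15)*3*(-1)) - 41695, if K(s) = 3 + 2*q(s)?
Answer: -41682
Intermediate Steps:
q(Y) = 5
K(s) = 13 (K(s) = 3 + 2*5 = 3 + 10 = 13)
K(-(-15)*3*(-1)) - 41695 = 13 - 41695 = -41682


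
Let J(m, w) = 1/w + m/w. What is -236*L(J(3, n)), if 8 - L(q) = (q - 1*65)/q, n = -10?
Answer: 36698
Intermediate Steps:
J(m, w) = 1/w + m/w
L(q) = 8 - (-65 + q)/q (L(q) = 8 - (q - 1*65)/q = 8 - (q - 65)/q = 8 - (-65 + q)/q)
-236*L(J(3, n)) = -236*(7 + 65/(((1 + 3)/(-10)))) = -236*(7 + 65/((-1/10*4))) = -236*(7 + 65/(-2/5)) = -236*(7 + 65*(-5/2)) = -236*(7 - 325/2) = -236*(-311/2) = 36698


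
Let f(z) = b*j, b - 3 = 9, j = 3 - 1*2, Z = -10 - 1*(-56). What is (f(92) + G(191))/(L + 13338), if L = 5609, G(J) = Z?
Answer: 58/18947 ≈ 0.0030612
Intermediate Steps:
Z = 46 (Z = -10 + 56 = 46)
G(J) = 46
j = 1 (j = 3 - 2 = 1)
b = 12 (b = 3 + 9 = 12)
f(z) = 12 (f(z) = 12*1 = 12)
(f(92) + G(191))/(L + 13338) = (12 + 46)/(5609 + 13338) = 58/18947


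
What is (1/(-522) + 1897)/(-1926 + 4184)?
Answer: 990233/1178676 ≈ 0.84012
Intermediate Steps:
(1/(-522) + 1897)/(-1926 + 4184) = (-1/522 + 1897)/2258 = (990233/522)*(1/2258) = 990233/1178676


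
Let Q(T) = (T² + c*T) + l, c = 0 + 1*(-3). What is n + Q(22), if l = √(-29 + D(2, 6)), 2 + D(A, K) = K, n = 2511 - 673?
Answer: 2256 + 5*I ≈ 2256.0 + 5.0*I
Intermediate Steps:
n = 1838
D(A, K) = -2 + K
l = 5*I (l = √(-29 + (-2 + 6)) = √(-29 + 4) = √(-25) = 5*I ≈ 5.0*I)
c = -3 (c = 0 - 3 = -3)
Q(T) = T² - 3*T + 5*I (Q(T) = (T² - 3*T) + 5*I = T² - 3*T + 5*I)
n + Q(22) = 1838 + (22² - 3*22 + 5*I) = 1838 + (484 - 66 + 5*I) = 1838 + (418 + 5*I) = 2256 + 5*I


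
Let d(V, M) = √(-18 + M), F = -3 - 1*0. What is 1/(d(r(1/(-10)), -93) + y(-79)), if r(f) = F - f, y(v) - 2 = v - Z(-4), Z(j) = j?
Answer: -73/5440 - I*√111/5440 ≈ -0.013419 - 0.0019367*I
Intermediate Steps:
F = -3 (F = -3 + 0 = -3)
y(v) = 6 + v (y(v) = 2 + (v - 1*(-4)) = 2 + (v + 4) = 2 + (4 + v) = 6 + v)
r(f) = -3 - f
1/(d(r(1/(-10)), -93) + y(-79)) = 1/(√(-18 - 93) + (6 - 79)) = 1/(√(-111) - 73) = 1/(I*√111 - 73) = 1/(-73 + I*√111)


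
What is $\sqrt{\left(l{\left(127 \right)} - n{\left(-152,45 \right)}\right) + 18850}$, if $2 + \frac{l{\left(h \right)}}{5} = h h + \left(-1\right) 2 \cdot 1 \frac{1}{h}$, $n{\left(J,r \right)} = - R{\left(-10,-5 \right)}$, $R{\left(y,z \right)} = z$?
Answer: $\frac{5 \sqrt{64180466}}{127} \approx 315.4$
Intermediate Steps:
$n{\left(J,r \right)} = 5$ ($n{\left(J,r \right)} = \left(-1\right) \left(-5\right) = 5$)
$l{\left(h \right)} = -10 - \frac{10}{h} + 5 h^{2}$ ($l{\left(h \right)} = -10 + 5 \left(h h + \left(-1\right) 2 \cdot 1 \frac{1}{h}\right) = -10 + 5 \left(h^{2} - \frac{2}{h}\right) = -10 + \left(- \frac{10}{h} + 5 h^{2}\right) = -10 - \frac{10}{h} + 5 h^{2}$)
$\sqrt{\left(l{\left(127 \right)} - n{\left(-152,45 \right)}\right) + 18850} = \sqrt{\left(\left(-10 - \frac{10}{127} + 5 \cdot 127^{2}\right) - 5\right) + 18850} = \sqrt{\left(\left(-10 - \frac{10}{127} + 5 \cdot 16129\right) - 5\right) + 18850} = \sqrt{\left(\left(-10 - \frac{10}{127} + 80645\right) - 5\right) + 18850} = \sqrt{\left(\frac{10240635}{127} - 5\right) + 18850} = \sqrt{\frac{10240000}{127} + 18850} = \sqrt{\frac{12633950}{127}} = \frac{5 \sqrt{64180466}}{127}$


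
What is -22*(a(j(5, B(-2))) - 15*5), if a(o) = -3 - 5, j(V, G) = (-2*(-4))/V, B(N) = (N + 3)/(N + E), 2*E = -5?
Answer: 1826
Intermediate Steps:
E = -5/2 (E = (½)*(-5) = -5/2 ≈ -2.5000)
B(N) = (3 + N)/(-5/2 + N) (B(N) = (N + 3)/(N - 5/2) = (3 + N)/(-5/2 + N))
j(V, G) = 8/V
a(o) = -8
-22*(a(j(5, B(-2))) - 15*5) = -22*(-8 - 15*5) = -22*(-8 - 75) = -22*(-83) = 1826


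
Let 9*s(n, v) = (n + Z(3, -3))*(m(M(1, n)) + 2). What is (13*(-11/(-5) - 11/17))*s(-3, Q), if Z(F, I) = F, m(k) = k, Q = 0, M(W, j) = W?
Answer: 0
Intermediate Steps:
s(n, v) = 1 + n/3 (s(n, v) = ((n + 3)*(1 + 2))/9 = ((3 + n)*3)/9 = (9 + 3*n)/9 = 1 + n/3)
(13*(-11/(-5) - 11/17))*s(-3, Q) = (13*(-11/(-5) - 11/17))*(1 + (⅓)*(-3)) = (13*(-11*(-⅕) - 11*1/17))*(1 - 1) = (13*(11/5 - 11/17))*0 = (13*(132/85))*0 = (1716/85)*0 = 0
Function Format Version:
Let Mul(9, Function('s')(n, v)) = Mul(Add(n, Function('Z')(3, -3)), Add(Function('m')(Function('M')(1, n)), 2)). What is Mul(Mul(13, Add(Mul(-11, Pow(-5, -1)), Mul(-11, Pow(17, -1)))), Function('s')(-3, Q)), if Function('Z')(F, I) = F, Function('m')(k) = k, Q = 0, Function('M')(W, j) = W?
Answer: 0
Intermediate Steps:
Function('s')(n, v) = Add(1, Mul(Rational(1, 3), n)) (Function('s')(n, v) = Mul(Rational(1, 9), Mul(Add(n, 3), Add(1, 2))) = Mul(Rational(1, 9), Mul(Add(3, n), 3)) = Mul(Rational(1, 9), Add(9, Mul(3, n))) = Add(1, Mul(Rational(1, 3), n)))
Mul(Mul(13, Add(Mul(-11, Pow(-5, -1)), Mul(-11, Pow(17, -1)))), Function('s')(-3, Q)) = Mul(Mul(13, Add(Mul(-11, Pow(-5, -1)), Mul(-11, Pow(17, -1)))), Add(1, Mul(Rational(1, 3), -3))) = Mul(Mul(13, Add(Mul(-11, Rational(-1, 5)), Mul(-11, Rational(1, 17)))), Add(1, -1)) = Mul(Mul(13, Add(Rational(11, 5), Rational(-11, 17))), 0) = Mul(Mul(13, Rational(132, 85)), 0) = Mul(Rational(1716, 85), 0) = 0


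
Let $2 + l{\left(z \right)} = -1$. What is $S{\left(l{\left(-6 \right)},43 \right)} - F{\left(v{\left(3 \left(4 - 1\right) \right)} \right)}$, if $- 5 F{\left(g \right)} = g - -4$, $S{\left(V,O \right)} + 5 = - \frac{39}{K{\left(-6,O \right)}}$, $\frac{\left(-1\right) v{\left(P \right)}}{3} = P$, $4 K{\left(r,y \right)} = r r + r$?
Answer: $- \frac{74}{5} \approx -14.8$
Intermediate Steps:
$K{\left(r,y \right)} = \frac{r}{4} + \frac{r^{2}}{4}$ ($K{\left(r,y \right)} = \frac{r r + r}{4} = \frac{r^{2} + r}{4} = \frac{r + r^{2}}{4} = \frac{r}{4} + \frac{r^{2}}{4}$)
$v{\left(P \right)} = - 3 P$
$l{\left(z \right)} = -3$ ($l{\left(z \right)} = -2 - 1 = -3$)
$S{\left(V,O \right)} = - \frac{51}{5}$ ($S{\left(V,O \right)} = -5 - \frac{39}{\frac{1}{4} \left(-6\right) \left(1 - 6\right)} = -5 - \frac{39}{\frac{1}{4} \left(-6\right) \left(-5\right)} = -5 - \frac{39}{\frac{15}{2}} = -5 - \frac{26}{5} = - \frac{51}{5}$)
$F{\left(g \right)} = - \frac{4}{5} - \frac{g}{5}$ ($F{\left(g \right)} = - \frac{g - -4}{5} = - \frac{g + 4}{5} = - \frac{4 + g}{5} = - \frac{4}{5} - \frac{g}{5}$)
$S{\left(l{\left(-6 \right)},43 \right)} - F{\left(v{\left(3 \left(4 - 1\right) \right)} \right)} = - \frac{51}{5} - \left(- \frac{4}{5} - \frac{\left(-3\right) 3 \left(4 - 1\right)}{5}\right) = - \frac{51}{5} - \left(- \frac{4}{5} - \frac{\left(-3\right) 3 \cdot 3}{5}\right) = - \frac{51}{5} - \left(- \frac{4}{5} - \frac{\left(-3\right) 9}{5}\right) = - \frac{51}{5} - \left(- \frac{4}{5} - - \frac{27}{5}\right) = - \frac{51}{5} - \left(- \frac{4}{5} + \frac{27}{5}\right) = - \frac{51}{5} - \frac{23}{5} = - \frac{74}{5}$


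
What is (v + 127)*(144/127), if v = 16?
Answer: 20592/127 ≈ 162.14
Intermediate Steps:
(v + 127)*(144/127) = (16 + 127)*(144/127) = 143*(144*(1/127)) = 143*(144/127) = 20592/127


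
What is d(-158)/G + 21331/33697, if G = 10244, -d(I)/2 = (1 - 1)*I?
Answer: 21331/33697 ≈ 0.63302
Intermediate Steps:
d(I) = 0 (d(I) = -2*(1 - 1)*I = -0*I = -2*0 = 0)
d(-158)/G + 21331/33697 = 0/10244 + 21331/33697 = 0*(1/10244) + 21331*(1/33697) = 0 + 21331/33697 = 21331/33697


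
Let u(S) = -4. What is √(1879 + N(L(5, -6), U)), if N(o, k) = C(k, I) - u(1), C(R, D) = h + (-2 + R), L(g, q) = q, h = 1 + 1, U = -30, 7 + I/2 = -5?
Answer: √1853 ≈ 43.047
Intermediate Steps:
I = -24 (I = -14 + 2*(-5) = -14 - 10 = -24)
h = 2
C(R, D) = R (C(R, D) = 2 + (-2 + R) = R)
N(o, k) = 4 + k (N(o, k) = k - 1*(-4) = k + 4 = 4 + k)
√(1879 + N(L(5, -6), U)) = √(1879 + (4 - 30)) = √(1879 - 26) = √1853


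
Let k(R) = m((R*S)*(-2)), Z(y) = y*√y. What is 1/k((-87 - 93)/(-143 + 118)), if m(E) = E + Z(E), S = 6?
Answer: -25/188784 + 5*I*√15/15732 ≈ -0.00013243 + 0.0012309*I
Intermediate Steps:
Z(y) = y^(3/2)
m(E) = E + E^(3/2)
k(R) = -12*R + 24*√3*(-R)^(3/2) (k(R) = (R*6)*(-2) + ((R*6)*(-2))^(3/2) = (6*R)*(-2) + ((6*R)*(-2))^(3/2) = -12*R + (-12*R)^(3/2) = -12*R + 24*√3*(-R)^(3/2))
1/k((-87 - 93)/(-143 + 118)) = 1/(-12*(-87 - 93)/(-143 + 118) + 24*√3*(-(-87 - 93)/(-143 + 118))^(3/2)) = 1/(-(-2160)/(-25) + 24*√3*(-(-180)/(-25))^(3/2)) = 1/(-(-2160)*(-1)/25 + 24*√3*(-(-180)*(-1)/25)^(3/2)) = 1/(-12*36/5 + 24*√3*(-1*36/5)^(3/2)) = 1/(-432/5 + 24*√3*(-36/5)^(3/2)) = 1/(-432/5 + 24*√3*(-216*I*√5/25)) = 1/(-432/5 - 5184*I*√15/25)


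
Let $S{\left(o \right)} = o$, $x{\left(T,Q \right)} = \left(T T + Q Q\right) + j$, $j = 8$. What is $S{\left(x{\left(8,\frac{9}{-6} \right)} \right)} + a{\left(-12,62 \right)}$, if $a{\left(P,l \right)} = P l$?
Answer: $- \frac{2679}{4} \approx -669.75$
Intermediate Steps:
$x{\left(T,Q \right)} = 8 + Q^{2} + T^{2}$ ($x{\left(T,Q \right)} = \left(T T + Q Q\right) + 8 = \left(T^{2} + Q^{2}\right) + 8 = \left(Q^{2} + T^{2}\right) + 8 = 8 + Q^{2} + T^{2}$)
$S{\left(x{\left(8,\frac{9}{-6} \right)} \right)} + a{\left(-12,62 \right)} = \left(8 + \left(\frac{9}{-6}\right)^{2} + 8^{2}\right) - 744 = \left(8 + \left(9 \left(- \frac{1}{6}\right)\right)^{2} + 64\right) - 744 = \left(8 + \left(- \frac{3}{2}\right)^{2} + 64\right) - 744 = \left(8 + \frac{9}{4} + 64\right) - 744 = \frac{297}{4} - 744 = - \frac{2679}{4}$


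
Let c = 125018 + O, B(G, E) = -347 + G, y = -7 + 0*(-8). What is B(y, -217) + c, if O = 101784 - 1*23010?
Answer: 203438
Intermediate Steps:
y = -7 (y = -7 + 0 = -7)
O = 78774 (O = 101784 - 23010 = 78774)
c = 203792 (c = 125018 + 78774 = 203792)
B(y, -217) + c = (-347 - 7) + 203792 = -354 + 203792 = 203438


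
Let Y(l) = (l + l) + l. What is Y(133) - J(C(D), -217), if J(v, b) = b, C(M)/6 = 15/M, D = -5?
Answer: 616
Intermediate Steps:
C(M) = 90/M (C(M) = 6*(15/M) = 90/M)
Y(l) = 3*l (Y(l) = 2*l + l = 3*l)
Y(133) - J(C(D), -217) = 3*133 - 1*(-217) = 399 + 217 = 616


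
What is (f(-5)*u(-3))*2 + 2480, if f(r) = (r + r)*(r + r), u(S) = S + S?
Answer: 1280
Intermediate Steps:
u(S) = 2*S
f(r) = 4*r² (f(r) = (2*r)*(2*r) = 4*r²)
(f(-5)*u(-3))*2 + 2480 = ((4*(-5)²)*(2*(-3)))*2 + 2480 = ((4*25)*(-6))*2 + 2480 = (100*(-6))*2 + 2480 = -600*2 + 2480 = -1200 + 2480 = 1280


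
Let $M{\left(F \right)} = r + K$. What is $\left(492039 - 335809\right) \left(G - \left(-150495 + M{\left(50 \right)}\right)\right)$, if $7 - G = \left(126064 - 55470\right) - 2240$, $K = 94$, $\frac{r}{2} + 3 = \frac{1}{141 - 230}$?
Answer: $\frac{1141001120660}{89} \approx 1.282 \cdot 10^{10}$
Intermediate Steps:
$r = - \frac{536}{89}$ ($r = -6 + \frac{2}{141 - 230} = -6 + \frac{2}{-89} = -6 + 2 \left(- \frac{1}{89}\right) = -6 - \frac{2}{89} = - \frac{536}{89} \approx -6.0225$)
$M{\left(F \right)} = \frac{7830}{89}$ ($M{\left(F \right)} = - \frac{536}{89} + 94 = \frac{7830}{89}$)
$G = -68347$ ($G = 7 - \left(\left(126064 - 55470\right) - 2240\right) = 7 - \left(70594 - 2240\right) = 7 - 68354 = -68347$)
$\left(492039 - 335809\right) \left(G - \left(-150495 + M{\left(50 \right)}\right)\right) = \left(492039 - 335809\right) \left(-68347 + \left(150495 - \frac{7830}{89}\right)\right) = 156230 \left(-68347 + \left(150495 - \frac{7830}{89}\right)\right) = 156230 \left(-68347 + \frac{13386225}{89}\right) = 156230 \cdot \frac{7303342}{89} = \frac{1141001120660}{89}$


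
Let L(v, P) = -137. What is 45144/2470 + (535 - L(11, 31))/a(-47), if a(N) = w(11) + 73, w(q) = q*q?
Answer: 137076/6305 ≈ 21.741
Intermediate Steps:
w(q) = q²
a(N) = 194 (a(N) = 11² + 73 = 121 + 73 = 194)
45144/2470 + (535 - L(11, 31))/a(-47) = 45144/2470 + (535 - 1*(-137))/194 = 45144*(1/2470) + (535 + 137)*(1/194) = 1188/65 + 672*(1/194) = 1188/65 + 336/97 = 137076/6305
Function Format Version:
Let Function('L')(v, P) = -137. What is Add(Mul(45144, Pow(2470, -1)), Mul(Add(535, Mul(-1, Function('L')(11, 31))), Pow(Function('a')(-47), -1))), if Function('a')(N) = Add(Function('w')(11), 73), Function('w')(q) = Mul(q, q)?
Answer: Rational(137076, 6305) ≈ 21.741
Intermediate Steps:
Function('w')(q) = Pow(q, 2)
Function('a')(N) = 194 (Function('a')(N) = Add(Pow(11, 2), 73) = Add(121, 73) = 194)
Add(Mul(45144, Pow(2470, -1)), Mul(Add(535, Mul(-1, Function('L')(11, 31))), Pow(Function('a')(-47), -1))) = Add(Mul(45144, Pow(2470, -1)), Mul(Add(535, Mul(-1, -137)), Pow(194, -1))) = Add(Mul(45144, Rational(1, 2470)), Mul(Add(535, 137), Rational(1, 194))) = Add(Rational(1188, 65), Mul(672, Rational(1, 194))) = Add(Rational(1188, 65), Rational(336, 97)) = Rational(137076, 6305)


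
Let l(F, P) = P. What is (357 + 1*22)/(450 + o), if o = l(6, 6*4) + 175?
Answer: 379/649 ≈ 0.58397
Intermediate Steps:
o = 199 (o = 6*4 + 175 = 24 + 175 = 199)
(357 + 1*22)/(450 + o) = (357 + 1*22)/(450 + 199) = (357 + 22)/649 = 379*(1/649) = 379/649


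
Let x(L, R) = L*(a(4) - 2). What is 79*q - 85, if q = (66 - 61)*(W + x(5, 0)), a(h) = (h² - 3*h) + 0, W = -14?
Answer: -1665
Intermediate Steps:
a(h) = h² - 3*h
x(L, R) = 2*L (x(L, R) = L*(4*(-3 + 4) - 2) = L*(4*1 - 2) = L*(4 - 2) = L*2 = 2*L)
q = -20 (q = (66 - 61)*(-14 + 2*5) = 5*(-14 + 10) = 5*(-4) = -20)
79*q - 85 = 79*(-20) - 85 = -1580 - 85 = -1665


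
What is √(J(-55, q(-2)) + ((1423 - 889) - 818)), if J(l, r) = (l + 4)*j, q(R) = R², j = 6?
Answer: I*√590 ≈ 24.29*I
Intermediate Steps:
J(l, r) = 24 + 6*l (J(l, r) = (l + 4)*6 = (4 + l)*6 = 24 + 6*l)
√(J(-55, q(-2)) + ((1423 - 889) - 818)) = √((24 + 6*(-55)) + ((1423 - 889) - 818)) = √((24 - 330) + (534 - 818)) = √(-306 - 284) = √(-590) = I*√590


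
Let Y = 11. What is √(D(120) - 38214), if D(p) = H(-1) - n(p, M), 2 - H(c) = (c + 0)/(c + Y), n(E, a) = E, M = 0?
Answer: 3*I*√425910/10 ≈ 195.79*I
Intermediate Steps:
H(c) = 2 - c/(11 + c) (H(c) = 2 - (c + 0)/(c + 11) = 2 - c/(11 + c))
D(p) = 21/10 - p (D(p) = (22 - 1)/(11 - 1) - p = 21/10 - p)
√(D(120) - 38214) = √((21/10 - 1*120) - 38214) = √((21/10 - 120) - 38214) = √(-1179/10 - 38214) = √(-383319/10) = 3*I*√425910/10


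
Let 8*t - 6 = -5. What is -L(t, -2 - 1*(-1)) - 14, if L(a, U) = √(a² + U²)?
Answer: -14 - √65/8 ≈ -15.008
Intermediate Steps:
t = ⅛ (t = ¾ + (⅛)*(-5) = ¾ - 5/8 = ⅛ ≈ 0.12500)
L(a, U) = √(U² + a²)
-L(t, -2 - 1*(-1)) - 14 = -√((-2 - 1*(-1))² + (⅛)²) - 14 = -√((-2 + 1)² + 1/64) - 14 = -√((-1)² + 1/64) - 14 = -√(1 + 1/64) - 14 = -√(65/64) - 14 = -√65/8 - 14 = -14 - √65/8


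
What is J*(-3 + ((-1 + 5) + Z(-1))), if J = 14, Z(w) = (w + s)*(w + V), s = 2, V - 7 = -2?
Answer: 70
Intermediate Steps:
V = 5 (V = 7 - 2 = 5)
Z(w) = (2 + w)*(5 + w) (Z(w) = (w + 2)*(w + 5) = (2 + w)*(5 + w))
J*(-3 + ((-1 + 5) + Z(-1))) = 14*(-3 + ((-1 + 5) + (10 + (-1)² + 7*(-1)))) = 14*(-3 + (4 + (10 + 1 - 7))) = 14*(-3 + (4 + 4)) = 14*(-3 + 8) = 14*5 = 70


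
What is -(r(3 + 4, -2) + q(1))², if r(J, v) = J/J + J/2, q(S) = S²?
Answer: -121/4 ≈ -30.250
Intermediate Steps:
r(J, v) = 1 + J/2 (r(J, v) = 1 + J*(½) = 1 + J/2)
-(r(3 + 4, -2) + q(1))² = -((1 + (3 + 4)/2) + 1²)² = -((1 + (½)*7) + 1)² = -((1 + 7/2) + 1)² = -(9/2 + 1)² = -(11/2)² = -1*121/4 = -121/4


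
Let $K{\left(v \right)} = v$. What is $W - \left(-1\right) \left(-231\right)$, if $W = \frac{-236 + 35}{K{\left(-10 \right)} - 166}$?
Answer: $- \frac{40455}{176} \approx -229.86$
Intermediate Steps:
$W = \frac{201}{176}$ ($W = \frac{-236 + 35}{-10 - 166} = - \frac{201}{-176} = \left(-201\right) \left(- \frac{1}{176}\right) = \frac{201}{176} \approx 1.142$)
$W - \left(-1\right) \left(-231\right) = \frac{201}{176} - \left(-1\right) \left(-231\right) = \frac{201}{176} - 231 = - \frac{40455}{176}$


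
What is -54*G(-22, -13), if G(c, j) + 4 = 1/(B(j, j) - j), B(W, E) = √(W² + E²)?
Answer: 2862/13 - 54*√2/13 ≈ 214.28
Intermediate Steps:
B(W, E) = √(E² + W²)
G(c, j) = -4 + 1/(-j + √2*√(j²)) (G(c, j) = -4 + 1/(√(j² + j²) - j) = -4 + 1/(√(2*j²) - j) = -4 + 1/(√2*√(j²) - j) = -4 + 1/(-j + √2*√(j²)))
-54*G(-22, -13) = -54*(-1 - 4*(-13) + 4*√2*√((-13)²))/(-13 - √2*√((-13)²)) = -54*(-1 + 52 + 4*√2*√169)/(-13 - √2*√169) = -54*(-1 + 52 + 4*√2*13)/(-13 - 1*√2*13) = -54*(-1 + 52 + 52*√2)/(-13 - 13*√2) = -54*(51 + 52*√2)/(-13 - 13*√2)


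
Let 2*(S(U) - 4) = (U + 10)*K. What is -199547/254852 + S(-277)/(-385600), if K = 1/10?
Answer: -384714701669/491354656000 ≈ -0.78297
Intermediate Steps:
K = ⅒ ≈ 0.10000
S(U) = 9/2 + U/20 (S(U) = 4 + ((U + 10)*(⅒))/2 = 4 + ((10 + U)*(⅒))/2 = 4 + (1 + U/10)/2 = 4 + (½ + U/20) = 9/2 + U/20)
-199547/254852 + S(-277)/(-385600) = -199547/254852 + (9/2 + (1/20)*(-277))/(-385600) = -199547*1/254852 + (9/2 - 277/20)*(-1/385600) = -199547/254852 - 187/20*(-1/385600) = -199547/254852 + 187/7712000 = -384714701669/491354656000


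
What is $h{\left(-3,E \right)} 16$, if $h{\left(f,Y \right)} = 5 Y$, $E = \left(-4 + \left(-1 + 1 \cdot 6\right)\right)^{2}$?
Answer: $80$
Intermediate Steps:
$E = 1$ ($E = \left(-4 + \left(-1 + 6\right)\right)^{2} = \left(-4 + 5\right)^{2} = 1^{2} = 1$)
$h{\left(-3,E \right)} 16 = 5 \cdot 1 \cdot 16 = 5 \cdot 16 = 80$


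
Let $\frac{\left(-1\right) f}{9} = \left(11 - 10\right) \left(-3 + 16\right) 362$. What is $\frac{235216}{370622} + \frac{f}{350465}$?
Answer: $\frac{33368825626}{64945019615} \approx 0.5138$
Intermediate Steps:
$f = -42354$ ($f = - 9 \left(11 - 10\right) \left(-3 + 16\right) 362 = - 9 \cdot 1 \cdot 13 \cdot 362 = - 9 \cdot 13 \cdot 362 = \left(-9\right) 4706 = -42354$)
$\frac{235216}{370622} + \frac{f}{350465} = \frac{235216}{370622} - \frac{42354}{350465} = 235216 \cdot \frac{1}{370622} - \frac{42354}{350465} = \frac{117608}{185311} - \frac{42354}{350465} = \frac{33368825626}{64945019615}$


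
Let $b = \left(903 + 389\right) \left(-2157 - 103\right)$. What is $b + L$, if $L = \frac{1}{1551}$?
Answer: $- \frac{4528795919}{1551} \approx -2.9199 \cdot 10^{6}$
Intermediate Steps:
$L = \frac{1}{1551} \approx 0.00064475$
$b = -2919920$ ($b = 1292 \left(-2260\right) = -2919920$)
$b + L = -2919920 + \frac{1}{1551} = - \frac{4528795919}{1551}$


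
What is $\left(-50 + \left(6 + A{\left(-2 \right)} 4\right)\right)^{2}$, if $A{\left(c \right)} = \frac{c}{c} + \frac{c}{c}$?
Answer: $1296$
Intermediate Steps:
$A{\left(c \right)} = 2$ ($A{\left(c \right)} = 1 + 1 = 2$)
$\left(-50 + \left(6 + A{\left(-2 \right)} 4\right)\right)^{2} = \left(-50 + \left(6 + 2 \cdot 4\right)\right)^{2} = \left(-50 + \left(6 + 8\right)\right)^{2} = \left(-50 + 14\right)^{2} = \left(-36\right)^{2} = 1296$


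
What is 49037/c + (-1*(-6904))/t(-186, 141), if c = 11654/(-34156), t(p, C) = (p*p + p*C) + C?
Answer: -7127529794138/49593597 ≈ -1.4372e+5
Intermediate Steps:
t(p, C) = C + p² + C*p (t(p, C) = (p² + C*p) + C = C + p² + C*p)
c = -5827/17078 (c = 11654*(-1/34156) = -5827/17078 ≈ -0.34120)
49037/c + (-1*(-6904))/t(-186, 141) = 49037/(-5827/17078) + (-1*(-6904))/(141 + (-186)² + 141*(-186)) = 49037*(-17078/5827) + 6904/(141 + 34596 - 26226) = -837453886/5827 + 6904/8511 = -7127529794138/49593597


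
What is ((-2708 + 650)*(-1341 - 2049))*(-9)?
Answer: -62789580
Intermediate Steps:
((-2708 + 650)*(-1341 - 2049))*(-9) = -2058*(-3390)*(-9) = 6976620*(-9) = -62789580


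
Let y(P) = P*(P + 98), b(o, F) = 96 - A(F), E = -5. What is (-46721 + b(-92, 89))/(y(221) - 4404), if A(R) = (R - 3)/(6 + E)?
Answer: -46711/66095 ≈ -0.70673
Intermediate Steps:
A(R) = -3 + R (A(R) = (R - 3)/(6 - 5) = (-3 + R)/1 = (-3 + R)*1 = -3 + R)
b(o, F) = 99 - F (b(o, F) = 96 - (-3 + F) = 96 + (3 - F) = 99 - F)
y(P) = P*(98 + P)
(-46721 + b(-92, 89))/(y(221) - 4404) = (-46721 + (99 - 1*89))/(221*(98 + 221) - 4404) = (-46721 + (99 - 89))/(221*319 - 4404) = (-46721 + 10)/(70499 - 4404) = -46711/66095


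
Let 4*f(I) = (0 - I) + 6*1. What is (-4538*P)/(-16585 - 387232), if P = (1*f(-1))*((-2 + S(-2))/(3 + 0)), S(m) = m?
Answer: -31766/1211451 ≈ -0.026221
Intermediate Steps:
f(I) = 3/2 - I/4 (f(I) = ((0 - I) + 6*1)/4 = (-I + 6)/4 = (6 - I)/4 = 3/2 - I/4)
P = -7/3 (P = (1*(3/2 - 1/4*(-1)))*((-2 - 2)/(3 + 0)) = (1*(3/2 + 1/4))*(-4/3) = (1*(7/4))*(-4*1/3) = (7/4)*(-4/3) = -7/3 ≈ -2.3333)
(-4538*P)/(-16585 - 387232) = (-4538*(-7/3))/(-16585 - 387232) = (31766/3)/(-403817) = (31766/3)*(-1/403817) = -31766/1211451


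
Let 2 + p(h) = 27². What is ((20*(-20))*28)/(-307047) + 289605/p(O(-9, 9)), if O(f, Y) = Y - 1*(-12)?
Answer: 88930488835/223223169 ≈ 398.39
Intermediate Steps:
O(f, Y) = 12 + Y (O(f, Y) = Y + 12 = 12 + Y)
p(h) = 727 (p(h) = -2 + 27² = -2 + 729 = 727)
((20*(-20))*28)/(-307047) + 289605/p(O(-9, 9)) = ((20*(-20))*28)/(-307047) + 289605/727 = -400*28*(-1/307047) + 289605*(1/727) = -11200*(-1/307047) + 289605/727 = 11200/307047 + 289605/727 = 88930488835/223223169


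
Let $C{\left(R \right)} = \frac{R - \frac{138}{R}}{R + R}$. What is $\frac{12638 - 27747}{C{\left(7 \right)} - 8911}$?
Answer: $\frac{1480682}{873367} \approx 1.6954$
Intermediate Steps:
$C{\left(R \right)} = \frac{R - \frac{138}{R}}{2 R}$
$\frac{12638 - 27747}{C{\left(7 \right)} - 8911} = \frac{12638 - 27747}{\left(\frac{1}{2} - \frac{69}{49}\right) - 8911} = - \frac{15109}{\left(\frac{1}{2} - \frac{69}{49}\right) - 8911} = - \frac{15109}{- \frac{89}{98} - 8911} = - \frac{15109}{- \frac{873367}{98}} = \left(-15109\right) \left(- \frac{98}{873367}\right) = \frac{1480682}{873367}$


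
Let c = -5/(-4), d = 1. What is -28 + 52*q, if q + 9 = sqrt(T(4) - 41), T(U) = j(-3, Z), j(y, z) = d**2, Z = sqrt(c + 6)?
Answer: -496 + 104*I*sqrt(10) ≈ -496.0 + 328.88*I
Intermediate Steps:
c = 5/4 (c = -5*(-1/4) = 5/4 ≈ 1.2500)
Z = sqrt(29)/2 (Z = sqrt(5/4 + 6) = sqrt(29/4) = sqrt(29)/2 ≈ 2.6926)
j(y, z) = 1 (j(y, z) = 1**2 = 1)
T(U) = 1
q = -9 + 2*I*sqrt(10) (q = -9 + sqrt(1 - 41) = -9 + sqrt(-40) = -9 + 2*I*sqrt(10) ≈ -9.0 + 6.3246*I)
-28 + 52*q = -28 + 52*(-9 + 2*I*sqrt(10)) = -28 + (-468 + 104*I*sqrt(10)) = -496 + 104*I*sqrt(10)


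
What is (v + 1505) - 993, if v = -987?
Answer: -475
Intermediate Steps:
(v + 1505) - 993 = (-987 + 1505) - 993 = 518 - 993 = -475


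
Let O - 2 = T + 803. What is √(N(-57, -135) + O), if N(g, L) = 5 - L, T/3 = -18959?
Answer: 2*I*√13983 ≈ 236.5*I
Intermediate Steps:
T = -56877 (T = 3*(-18959) = -56877)
O = -56072 (O = 2 + (-56877 + 803) = 2 - 56074 = -56072)
√(N(-57, -135) + O) = √((5 - 1*(-135)) - 56072) = √((5 + 135) - 56072) = √(140 - 56072) = √(-55932) = 2*I*√13983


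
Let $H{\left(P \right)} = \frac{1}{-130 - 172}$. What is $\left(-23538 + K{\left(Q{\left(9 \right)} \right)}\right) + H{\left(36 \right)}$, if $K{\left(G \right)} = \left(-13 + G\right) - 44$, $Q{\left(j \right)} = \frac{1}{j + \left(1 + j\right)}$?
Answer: $- \frac{135387827}{5738} \approx -23595.0$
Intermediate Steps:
$H{\left(P \right)} = - \frac{1}{302}$ ($H{\left(P \right)} = \frac{1}{-302} = - \frac{1}{302}$)
$Q{\left(j \right)} = \frac{1}{1 + 2 j}$
$K{\left(G \right)} = -57 + G$
$\left(-23538 + K{\left(Q{\left(9 \right)} \right)}\right) + H{\left(36 \right)} = \left(-23538 - \left(57 - \frac{1}{1 + 2 \cdot 9}\right)\right) - \frac{1}{302} = \left(-23538 - \left(57 - \frac{1}{1 + 18}\right)\right) - \frac{1}{302} = \left(-23538 - \left(57 - \frac{1}{19}\right)\right) - \frac{1}{302} = \left(-23538 + \left(-57 + \frac{1}{19}\right)\right) - \frac{1}{302} = \left(-23538 - \frac{1082}{19}\right) - \frac{1}{302} = - \frac{448304}{19} - \frac{1}{302} = - \frac{135387827}{5738}$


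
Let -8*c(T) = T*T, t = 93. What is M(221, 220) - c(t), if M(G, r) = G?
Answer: 10417/8 ≈ 1302.1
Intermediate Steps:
c(T) = -T²/8 (c(T) = -T*T/8 = -T²/8)
M(221, 220) - c(t) = 221 - (-1)*93²/8 = 221 - (-1)*8649/8 = 221 - 1*(-8649/8) = 221 + 8649/8 = 10417/8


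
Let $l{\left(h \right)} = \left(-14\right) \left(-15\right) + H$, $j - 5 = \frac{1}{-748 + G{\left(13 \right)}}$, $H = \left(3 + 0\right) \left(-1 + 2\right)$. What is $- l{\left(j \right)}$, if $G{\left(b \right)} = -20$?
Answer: $-213$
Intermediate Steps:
$H = 3$ ($H = 3 \cdot 1 = 3$)
$j = \frac{3839}{768}$ ($j = 5 + \frac{1}{-748 - 20} = 5 + \frac{1}{-768} = 5 - \frac{1}{768} = \frac{3839}{768} \approx 4.9987$)
$l{\left(h \right)} = 213$ ($l{\left(h \right)} = \left(-14\right) \left(-15\right) + 3 = 210 + 3 = 213$)
$- l{\left(j \right)} = \left(-1\right) 213 = -213$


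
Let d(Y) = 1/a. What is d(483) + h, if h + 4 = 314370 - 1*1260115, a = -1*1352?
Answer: -1278652649/1352 ≈ -9.4575e+5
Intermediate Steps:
a = -1352
d(Y) = -1/1352 (d(Y) = 1/(-1352) = -1/1352)
h = -945749 (h = -4 + (314370 - 1*1260115) = -4 + (314370 - 1260115) = -4 - 945745 = -945749)
d(483) + h = -1/1352 - 945749 = -1278652649/1352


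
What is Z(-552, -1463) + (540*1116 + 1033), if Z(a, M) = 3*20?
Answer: 603733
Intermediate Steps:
Z(a, M) = 60
Z(-552, -1463) + (540*1116 + 1033) = 60 + (540*1116 + 1033) = 60 + (602640 + 1033) = 60 + 603673 = 603733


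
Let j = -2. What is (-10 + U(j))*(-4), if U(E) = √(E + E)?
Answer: 40 - 8*I ≈ 40.0 - 8.0*I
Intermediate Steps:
U(E) = √2*√E (U(E) = √(2*E) = √2*√E)
(-10 + U(j))*(-4) = (-10 + √2*√(-2))*(-4) = (-10 + √2*(I*√2))*(-4) = (-10 + 2*I)*(-4) = 40 - 8*I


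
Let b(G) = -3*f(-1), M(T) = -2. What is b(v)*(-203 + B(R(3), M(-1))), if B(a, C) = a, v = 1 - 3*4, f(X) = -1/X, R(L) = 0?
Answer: 609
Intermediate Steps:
v = -11 (v = 1 - 12 = -11)
b(G) = -3 (b(G) = -(-3)/(-1) = -(-3)*(-1) = -3*1 = -3)
b(v)*(-203 + B(R(3), M(-1))) = -3*(-203 + 0) = -3*(-203) = 609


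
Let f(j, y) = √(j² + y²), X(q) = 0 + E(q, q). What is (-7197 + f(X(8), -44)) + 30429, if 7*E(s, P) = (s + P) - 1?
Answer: 23232 + √95089/7 ≈ 23276.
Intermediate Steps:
E(s, P) = -⅐ + P/7 + s/7 (E(s, P) = ((s + P) - 1)/7 = ((P + s) - 1)/7 = (-1 + P + s)/7 = -⅐ + P/7 + s/7)
X(q) = -⅐ + 2*q/7 (X(q) = 0 + (-⅐ + q/7 + q/7) = 0 + (-⅐ + 2*q/7) = -⅐ + 2*q/7)
(-7197 + f(X(8), -44)) + 30429 = (-7197 + √((-⅐ + (2/7)*8)² + (-44)²)) + 30429 = (-7197 + √((-⅐ + 16/7)² + 1936)) + 30429 = (-7197 + √((15/7)² + 1936)) + 30429 = (-7197 + √(225/49 + 1936)) + 30429 = (-7197 + √(95089/49)) + 30429 = (-7197 + √95089/7) + 30429 = 23232 + √95089/7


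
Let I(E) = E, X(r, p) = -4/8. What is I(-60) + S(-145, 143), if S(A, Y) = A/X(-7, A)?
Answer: 230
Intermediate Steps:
X(r, p) = -1/2 (X(r, p) = -4*1/8 = -1/2)
S(A, Y) = -2*A (S(A, Y) = A/(-1/2) = A*(-2) = -2*A)
I(-60) + S(-145, 143) = -60 - 2*(-145) = -60 + 290 = 230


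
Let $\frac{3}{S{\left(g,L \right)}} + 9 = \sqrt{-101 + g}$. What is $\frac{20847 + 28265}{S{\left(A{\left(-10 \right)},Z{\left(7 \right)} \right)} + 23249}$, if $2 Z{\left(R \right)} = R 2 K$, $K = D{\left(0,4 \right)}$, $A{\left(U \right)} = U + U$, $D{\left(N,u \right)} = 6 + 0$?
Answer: $\frac{230643261352}{109182976765} + \frac{1620696 i}{109182976765} \approx 2.1124 + 1.4844 \cdot 10^{-5} i$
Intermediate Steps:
$D{\left(N,u \right)} = 6$
$A{\left(U \right)} = 2 U$
$K = 6$
$Z{\left(R \right)} = 6 R$ ($Z{\left(R \right)} = \frac{R 2 \cdot 6}{2} = \frac{2 R 6}{2} = \frac{12 R}{2} = 6 R$)
$S{\left(g,L \right)} = \frac{3}{-9 + \sqrt{-101 + g}}$
$\frac{20847 + 28265}{S{\left(A{\left(-10 \right)},Z{\left(7 \right)} \right)} + 23249} = \frac{20847 + 28265}{\frac{3}{-9 + \sqrt{-101 + 2 \left(-10\right)}} + 23249} = \frac{49112}{\frac{3}{-9 + \sqrt{-101 - 20}} + 23249} = \frac{49112}{\frac{3}{-9 + \sqrt{-121}} + 23249} = \frac{49112}{\frac{3}{-9 + 11 i} + 23249} = \frac{49112}{3 \frac{-9 - 11 i}{202} + 23249} = \frac{49112}{\frac{3 \left(-9 - 11 i\right)}{202} + 23249} = \frac{49112}{23249 + \frac{3 \left(-9 - 11 i\right)}{202}}$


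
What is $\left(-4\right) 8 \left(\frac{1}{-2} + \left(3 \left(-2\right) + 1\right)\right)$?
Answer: $176$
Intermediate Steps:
$\left(-4\right) 8 \left(\frac{1}{-2} + \left(3 \left(-2\right) + 1\right)\right) = - 32 \left(- \frac{1}{2} + \left(-6 + 1\right)\right) = - 32 \left(- \frac{1}{2} - 5\right) = \left(-32\right) \left(- \frac{11}{2}\right) = 176$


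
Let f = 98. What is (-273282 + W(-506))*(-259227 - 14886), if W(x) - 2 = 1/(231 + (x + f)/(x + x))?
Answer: 487286944457579/6505 ≈ 7.4910e+10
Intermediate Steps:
W(x) = 2 + 1/(231 + (98 + x)/(2*x)) (W(x) = 2 + 1/(231 + (x + 98)/(x + x)) = 2 + 1/(231 + (98 + x)/((2*x))) = 2 + 1/(231 + (98 + x)*(1/(2*x))) = 2 + 1/(231 + (98 + x)/(2*x)))
(-273282 + W(-506))*(-259227 - 14886) = (-273282 + 4*(49 + 232*(-506))/(98 + 463*(-506)))*(-259227 - 14886) = (-273282 + 4*(49 - 117392)/(98 - 234278))*(-274113) = (-273282 + 4*(-117343)/(-234180))*(-274113) = (-273282 + 4*(-1/234180)*(-117343))*(-274113) = (-273282 + 117343/58545)*(-274113) = -15999177347/58545*(-274113) = 487286944457579/6505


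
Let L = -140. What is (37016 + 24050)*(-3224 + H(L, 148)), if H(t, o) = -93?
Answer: -202555922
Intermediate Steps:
(37016 + 24050)*(-3224 + H(L, 148)) = (37016 + 24050)*(-3224 - 93) = 61066*(-3317) = -202555922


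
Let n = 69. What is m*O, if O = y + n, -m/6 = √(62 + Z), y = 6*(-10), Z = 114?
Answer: -216*√11 ≈ -716.39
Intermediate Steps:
y = -60
m = -24*√11 (m = -6*√(62 + 114) = -24*√11 ≈ -79.599)
O = 9 (O = -60 + 69 = 9)
m*O = -24*√11*9 = -216*√11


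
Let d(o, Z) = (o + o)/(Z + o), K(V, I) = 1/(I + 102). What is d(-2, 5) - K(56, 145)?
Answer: -991/741 ≈ -1.3374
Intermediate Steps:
K(V, I) = 1/(102 + I)
d(o, Z) = 2*o/(Z + o) (d(o, Z) = (2*o)/(Z + o) = 2*o/(Z + o))
d(-2, 5) - K(56, 145) = 2*(-2)/(5 - 2) - 1/(102 + 145) = 2*(-2)/3 - 1/247 = 2*(-2)*(⅓) - 1*1/247 = -4/3 - 1/247 = -991/741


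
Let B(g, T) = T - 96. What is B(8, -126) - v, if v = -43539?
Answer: 43317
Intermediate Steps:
B(g, T) = -96 + T
B(8, -126) - v = (-96 - 126) - 1*(-43539) = -222 + 43539 = 43317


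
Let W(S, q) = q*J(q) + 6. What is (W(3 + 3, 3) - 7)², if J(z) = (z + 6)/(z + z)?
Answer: 49/4 ≈ 12.250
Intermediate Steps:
J(z) = (6 + z)/(2*z) (J(z) = (6 + z)/((2*z)) = (6 + z)*(1/(2*z)) = (6 + z)/(2*z))
W(S, q) = 9 + q/2 (W(S, q) = q*((6 + q)/(2*q)) + 6 = (3 + q/2) + 6 = 9 + q/2)
(W(3 + 3, 3) - 7)² = ((9 + (½)*3) - 7)² = ((9 + 3/2) - 7)² = (21/2 - 7)² = (7/2)² = 49/4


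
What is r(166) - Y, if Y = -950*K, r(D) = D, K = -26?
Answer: -24534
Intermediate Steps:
Y = 24700 (Y = -950*(-26) = 24700)
r(166) - Y = 166 - 1*24700 = 166 - 24700 = -24534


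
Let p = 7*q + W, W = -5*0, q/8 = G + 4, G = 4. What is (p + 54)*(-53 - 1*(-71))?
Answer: 9036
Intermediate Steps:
q = 64 (q = 8*(4 + 4) = 8*8 = 64)
W = 0
p = 448 (p = 7*64 + 0 = 448 + 0 = 448)
(p + 54)*(-53 - 1*(-71)) = (448 + 54)*(-53 - 1*(-71)) = 502*(-53 + 71) = 502*18 = 9036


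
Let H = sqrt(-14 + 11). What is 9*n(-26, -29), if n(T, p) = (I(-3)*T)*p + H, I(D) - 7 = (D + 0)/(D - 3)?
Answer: 50895 + 9*I*sqrt(3) ≈ 50895.0 + 15.588*I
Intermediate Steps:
I(D) = 7 + D/(-3 + D) (I(D) = 7 + (D + 0)/(D - 3) = 7 + D/(-3 + D))
H = I*sqrt(3) (H = sqrt(-3) = I*sqrt(3) ≈ 1.732*I)
n(T, p) = I*sqrt(3) + 15*T*p/2 (n(T, p) = (((-21 + 8*(-3))/(-3 - 3))*T)*p + I*sqrt(3) = (((-21 - 24)/(-6))*T)*p + I*sqrt(3) = ((-1/6*(-45))*T)*p + I*sqrt(3) = (15*T/2)*p + I*sqrt(3) = 15*T*p/2 + I*sqrt(3) = I*sqrt(3) + 15*T*p/2)
9*n(-26, -29) = 9*(I*sqrt(3) + (15/2)*(-26)*(-29)) = 9*(I*sqrt(3) + 5655) = 9*(5655 + I*sqrt(3)) = 50895 + 9*I*sqrt(3)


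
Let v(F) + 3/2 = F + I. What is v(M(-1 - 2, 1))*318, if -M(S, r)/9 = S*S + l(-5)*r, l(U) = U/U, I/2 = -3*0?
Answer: -29097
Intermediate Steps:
I = 0 (I = 2*(-3*0) = 2*0 = 0)
l(U) = 1
M(S, r) = -9*r - 9*S² (M(S, r) = -9*(S*S + 1*r) = -9*(S² + r) = -9*(r + S²) = -9*r - 9*S²)
v(F) = -3/2 + F (v(F) = -3/2 + (F + 0) = -3/2 + F)
v(M(-1 - 2, 1))*318 = (-3/2 + (-9*1 - 9*(-1 - 2)²))*318 = (-3/2 + (-9 - 9*(-3)²))*318 = (-3/2 + (-9 - 9*9))*318 = (-3/2 + (-9 - 81))*318 = (-3/2 - 90)*318 = -183/2*318 = -29097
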